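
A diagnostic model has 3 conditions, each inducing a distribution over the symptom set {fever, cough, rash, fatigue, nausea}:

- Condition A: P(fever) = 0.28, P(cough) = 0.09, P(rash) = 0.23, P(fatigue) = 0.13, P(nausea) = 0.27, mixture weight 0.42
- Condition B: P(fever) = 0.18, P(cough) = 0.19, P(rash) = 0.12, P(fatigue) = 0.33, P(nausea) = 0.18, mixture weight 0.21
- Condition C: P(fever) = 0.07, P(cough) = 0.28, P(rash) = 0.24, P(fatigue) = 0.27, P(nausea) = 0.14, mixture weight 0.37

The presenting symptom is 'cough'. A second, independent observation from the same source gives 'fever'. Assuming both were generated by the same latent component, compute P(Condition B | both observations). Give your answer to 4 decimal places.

The responsibility of component k is π_k f_k(x) divided by Σ_j π_j f_j(x).
Since both observations come from the same component, the likelihood for component k is f_k(x₁)·f_k(x₂).
  p_A = [P(cough | comp) = 0.09] × [0.28] = 0.0252
  p_B = [P(cough | comp) = 0.19] × [0.18] = 0.0342
  p_C = [P(cough | comp) = 0.28] × [0.07] = 0.0196
Unnormalised posteriors:
  π_A·p_A = 0.42 × 0.0252 = 0.010584
  π_B·p_B = 0.21 × 0.0342 = 0.007182
  π_C·p_C = 0.37 × 0.0196 = 0.007252
Evidence: 0.010584 + 0.007182 + 0.007252 = 0.025018
So the posterior for Condition B is 0.007182 / 0.025018 ≈ 0.2871.

0.2871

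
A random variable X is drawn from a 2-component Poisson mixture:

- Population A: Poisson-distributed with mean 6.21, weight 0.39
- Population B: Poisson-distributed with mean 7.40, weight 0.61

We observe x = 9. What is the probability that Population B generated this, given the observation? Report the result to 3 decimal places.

0.697

Apply Bayes' rule: the posterior for each component is proportional to its prior times its likelihood at x.
Evaluate each component's likelihood at the observed value:
  f_A = e^(−6.21)·6.21^9/9! = 0.0760488
  f_B = e^(−7.40)·7.40^9/9! = 0.112084
Weight by the priors:
  w_A·f_A = 0.39 × 0.0760488 = 0.0296591
  w_B·f_B = 0.61 × 0.112084 = 0.0683712
Denominator: 0.0296591 + 0.0683712 = 0.0980302
P(Population B | data) ≈ 0.697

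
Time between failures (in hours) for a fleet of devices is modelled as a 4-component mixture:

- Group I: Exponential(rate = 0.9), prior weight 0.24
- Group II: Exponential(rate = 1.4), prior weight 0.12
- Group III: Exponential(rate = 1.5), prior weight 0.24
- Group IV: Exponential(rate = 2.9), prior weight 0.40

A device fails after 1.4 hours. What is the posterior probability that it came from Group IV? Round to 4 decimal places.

Apply Bayes' rule: the posterior for each component is proportional to its prior times its likelihood at x.
Component likelihoods at x = 1.4 hours:
  f_I = 0.255289
  f_II = 0.197202
  f_III = 0.183685
  f_IV = 0.0500222
Unnormalised posteriors:
  P(Z=I)·f_I = 0.24 × 0.255289 = 0.0612693
  P(Z=II)·f_II = 0.12 × 0.197202 = 0.0236642
  P(Z=III)·f_III = 0.24 × 0.183685 = 0.0440843
  P(Z=IV)·f_IV = 0.40 × 0.0500222 = 0.0200089
Denominator: 0.0612693 + 0.0236642 + 0.0440843 + 0.0200089 = 0.149027
So the posterior for Group IV is 0.0200089 / 0.149027 ≈ 0.1343.

0.1343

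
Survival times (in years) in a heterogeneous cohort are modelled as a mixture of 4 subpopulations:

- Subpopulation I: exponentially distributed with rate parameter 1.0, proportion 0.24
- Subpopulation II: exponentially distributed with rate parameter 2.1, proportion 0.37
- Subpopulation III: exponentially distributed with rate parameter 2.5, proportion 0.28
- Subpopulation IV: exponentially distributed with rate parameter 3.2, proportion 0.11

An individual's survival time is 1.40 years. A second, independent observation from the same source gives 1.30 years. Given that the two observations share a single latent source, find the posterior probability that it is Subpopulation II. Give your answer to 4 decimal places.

Posterior ∝ prior × likelihood, so P(k | x) ∝ P(Z=k) f_k(x); normalise over all components.
Since both observations come from the same component, the likelihood for component k is f_k(x₁)·f_k(x₂).
  f_I = [1.0·e^(−1.0·1.40) = 1.0·e^(−1.4000) = 0.246597] × [0.272532] = 0.0672055
  f_II = [2.1·e^(−2.1·1.40) = 2.1·e^(−2.9400) = 0.111018] × [0.136961] = 0.0152051
  f_III = [2.5·e^(−2.5·1.40) = 2.5·e^(−3.5000) = 0.0754935] × [0.0969355] = 0.007318
  f_IV = [3.2·e^(−3.2·1.40) = 3.2·e^(−4.4800) = 0.0362669] × [0.0499442] = 0.00181132
Weight by the priors:
  P(Z=I)·f_I = 0.24 × 0.0672055 = 0.0161293
  P(Z=II)·f_II = 0.37 × 0.0152051 = 0.00562588
  P(Z=III)·f_III = 0.28 × 0.007318 = 0.00204904
  P(Z=IV)·f_IV = 0.11 × 0.00181132 = 0.000199245
Sum: 0.0161293 + 0.00562588 + 0.00204904 + 0.000199245 = 0.0240035
Responsibility of Subpopulation II: 0.00562588 / 0.0240035 ≈ 0.2344

0.2344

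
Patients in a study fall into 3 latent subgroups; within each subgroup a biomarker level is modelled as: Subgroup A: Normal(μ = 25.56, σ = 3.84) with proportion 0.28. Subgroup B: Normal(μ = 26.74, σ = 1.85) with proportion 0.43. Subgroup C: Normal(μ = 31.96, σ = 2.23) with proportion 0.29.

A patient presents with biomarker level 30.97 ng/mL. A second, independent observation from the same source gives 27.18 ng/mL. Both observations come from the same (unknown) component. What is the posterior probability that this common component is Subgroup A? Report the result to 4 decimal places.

P(component k | x) = π_k·f_k(x) / marginal(x), where marginal(x) = Σ_j π_j·f_j(x).
Since both observations come from the same component, the likelihood for component k is f_k(x₁)·f_k(x₂).
  p_A = [(1/(3.84·√(2π)))·exp(−(30.97−25.56)²/(2·3.84²)) = 0.103891·exp(-0.99244) = 0.0385097] × [0.0950454] = 0.00366017
  p_B = [(1/(1.85·√(2π)))·exp(−(30.97−26.74)²/(2·1.85²)) = 0.215644·exp(-2.61401) = 0.0157939] × [0.209631] = 0.00331088
  p_C = [(1/(2.23·√(2π)))·exp(−(30.97−31.96)²/(2·2.23²)) = 0.178898·exp(-0.09854) = 0.162109] × [0.0179847] = 0.00291549
Weight by the priors:
  π_A·p_A = 0.28 × 0.00366017 = 0.00102485
  π_B·p_B = 0.43 × 0.00331088 = 0.00142368
  π_C·p_C = 0.29 × 0.00291549 = 0.000845494
Sum: 0.00102485 + 0.00142368 + 0.000845494 = 0.00329402
P(Subgroup A | data) ≈ 0.3111

0.3111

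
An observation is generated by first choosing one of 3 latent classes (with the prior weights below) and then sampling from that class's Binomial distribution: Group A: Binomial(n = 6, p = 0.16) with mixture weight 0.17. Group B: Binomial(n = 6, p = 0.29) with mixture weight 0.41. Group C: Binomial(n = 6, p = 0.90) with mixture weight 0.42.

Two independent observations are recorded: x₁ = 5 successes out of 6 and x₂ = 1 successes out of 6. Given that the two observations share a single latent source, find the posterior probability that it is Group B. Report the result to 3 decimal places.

0.962

The responsibility of component k is π_k f_k(x) divided by Σ_j π_j f_j(x).
Since both observations come from the same component, the likelihood for component k is f_k(x₁)·f_k(x₂).
  f_A = [C(6,5)·0.16^5·0.84^1 = 6·0.000104858·0.84 = 0.000528482] × [0.401483] = 0.000212177
  f_B = [C(6,5)·0.29^5·0.71^1 = 6·0.00205111·0.71 = 0.00873775] × [0.313936] = 0.00274309
  f_C = [C(6,5)·0.90^5·0.10^1 = 6·0.59049·0.1 = 0.354294] × [5.4e-05] = 1.91319e-05
Weight by the priors:
  π_A·f_A = 0.17 × 0.000212177 = 3.60701e-05
  π_B·f_B = 0.41 × 0.00274309 = 0.00112467
  π_C·f_C = 0.42 × 1.91319e-05 = 8.03539e-06
Marginal: 3.60701e-05 + 0.00112467 + 8.03539e-06 = 0.00116877
So the posterior for Group B is 0.00112467 / 0.00116877 ≈ 0.962.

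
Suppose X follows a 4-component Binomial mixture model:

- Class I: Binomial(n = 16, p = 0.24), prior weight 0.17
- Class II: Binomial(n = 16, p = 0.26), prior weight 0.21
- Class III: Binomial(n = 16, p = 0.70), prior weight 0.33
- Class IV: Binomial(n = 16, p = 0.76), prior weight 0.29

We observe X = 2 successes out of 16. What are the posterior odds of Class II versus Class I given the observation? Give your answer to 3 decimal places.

Only the two components matter; the odds are (P(Z=i) f_i(x)) / (P(Z=j) f_j(x)).
Component likelihoods at x = 2 successes out of 16:
  p_I = C(16,2)·0.24^2·0.76^14 = 120·0.0576·0.0214482 = 0.14825
  p_II = C(16,2)·0.26^2·0.74^14 = 120·0.0676·0.0147654 = 0.119777
  p_III = C(16,2)·0.70^2·0.30^14 = 120·0.49·4.78297e-08 = 2.81239e-06
  p_IV = C(16,2)·0.76^2·0.24^14 = 120·0.5776·2.10357e-09 = 1.45803e-07
Posterior odds = (P(Z=II)·p_II) / (P(Z=I)·p_I) = (0.21·0.119777) / (0.17·0.14825) = 0.0251531 / 0.0252025 ≈ 0.998

0.998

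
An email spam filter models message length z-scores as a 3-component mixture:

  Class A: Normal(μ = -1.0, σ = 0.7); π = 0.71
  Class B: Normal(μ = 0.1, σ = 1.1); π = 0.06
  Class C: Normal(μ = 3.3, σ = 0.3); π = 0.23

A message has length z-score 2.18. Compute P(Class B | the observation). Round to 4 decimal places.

By Bayes' theorem, P(k | x) = w_k f_k(x) / Σ_j w_j f_j(x).
Normal densities:
  L_A = 1.88116e-05
  L_B = 0.0606875
  L_C = 0.00125095
Weight by the priors:
  w_A·L_A = 0.71 × 1.88116e-05 = 1.33562e-05
  w_B·L_B = 0.06 × 0.0606875 = 0.00364125
  w_C·L_C = 0.23 × 0.00125095 = 0.000287718
Sum: 1.33562e-05 + 0.00364125 + 0.000287718 = 0.00394232
So the posterior for Class B is 0.00364125 / 0.00394232 ≈ 0.9236.

0.9236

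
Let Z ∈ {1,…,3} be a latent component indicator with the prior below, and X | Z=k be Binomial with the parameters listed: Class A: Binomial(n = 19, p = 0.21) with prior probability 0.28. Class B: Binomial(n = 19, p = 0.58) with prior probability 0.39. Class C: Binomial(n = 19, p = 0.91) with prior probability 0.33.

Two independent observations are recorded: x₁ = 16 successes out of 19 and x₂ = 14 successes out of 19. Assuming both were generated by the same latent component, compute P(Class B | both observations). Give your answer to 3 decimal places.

0.265

Apply Bayes' rule: the posterior for each component is proportional to its prior times its likelihood at x.
Since both observations come from the same component, the likelihood for component k is f_k(x₁)·f_k(x₂).
  p_A = [6.83461e-09] × [1.16067e-06] = 7.93276e-15
  p_B = [0.0117739] × [0.0740872] = 0.000872294
  p_C = [0.156212] × [0.0183357] = 0.00286425
Unnormalised posteriors:
  π_A·p_A = 0.28 × 7.93276e-15 = 2.22117e-15
  π_B·p_B = 0.39 × 0.000872294 = 0.000340195
  π_C·p_C = 0.33 × 0.00286425 = 0.000945202
Normaliser: 2.22117e-15 + 0.000340195 + 0.000945202 = 0.0012854
P(Class B | data) = 0.000340195 / 0.0012854 ≈ 0.265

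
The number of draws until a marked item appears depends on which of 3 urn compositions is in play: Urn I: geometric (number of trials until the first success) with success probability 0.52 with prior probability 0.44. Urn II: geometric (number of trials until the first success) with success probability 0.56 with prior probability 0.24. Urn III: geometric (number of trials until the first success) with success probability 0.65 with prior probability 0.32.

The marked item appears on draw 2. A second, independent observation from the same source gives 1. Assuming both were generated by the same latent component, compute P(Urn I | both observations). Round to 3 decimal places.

The responsibility of component k is P(Z=k) f_k(x) divided by Σ_j P(Z=j) f_j(x).
Since both observations come from the same component, the likelihood for component k is f_k(x₁)·f_k(x₂).
  p_I = [0.52·(1−0.52)^1 = 0.52·0.48 = 0.2496] × [0.52] = 0.129792
  p_II = [0.56·(1−0.56)^1 = 0.56·0.44 = 0.2464] × [0.56] = 0.137984
  p_III = [0.65·(1−0.65)^1 = 0.65·0.35 = 0.2275] × [0.65] = 0.147875
Multiply by the mixture weights:
  P(Z=I)·p_I = 0.44 × 0.129792 = 0.0571085
  P(Z=II)·p_II = 0.24 × 0.137984 = 0.0331162
  P(Z=III)·p_III = 0.32 × 0.147875 = 0.04732
Normaliser: 0.0571085 + 0.0331162 + 0.04732 = 0.137545
P(Urn I | x₁, x₂) = 0.0571085 / 0.137545 ≈ 0.415

0.415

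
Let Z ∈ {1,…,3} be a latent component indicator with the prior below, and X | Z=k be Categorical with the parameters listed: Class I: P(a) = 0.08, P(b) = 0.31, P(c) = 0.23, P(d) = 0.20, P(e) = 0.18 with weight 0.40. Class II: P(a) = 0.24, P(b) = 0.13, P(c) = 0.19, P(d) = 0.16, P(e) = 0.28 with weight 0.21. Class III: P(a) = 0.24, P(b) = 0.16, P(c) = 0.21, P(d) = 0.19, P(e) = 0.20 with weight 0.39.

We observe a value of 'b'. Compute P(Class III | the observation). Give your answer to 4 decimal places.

0.2920

Posterior ∝ prior × likelihood, so P(k | x) ∝ P(Z=k) f_k(x); normalise over all components.
Evaluate each component's likelihood at the observed value:
  p_I = 0.31
  p_II = 0.13
  p_III = 0.16
Unnormalised posteriors:
  P(Z=I)·p_I = 0.40 × 0.31 = 0.124
  P(Z=II)·p_II = 0.21 × 0.13 = 0.0273
  P(Z=III)·p_III = 0.39 × 0.16 = 0.0624
Evidence: 0.124 + 0.0273 + 0.0624 = 0.2137
P(Class III | 'b') ≈ 0.2920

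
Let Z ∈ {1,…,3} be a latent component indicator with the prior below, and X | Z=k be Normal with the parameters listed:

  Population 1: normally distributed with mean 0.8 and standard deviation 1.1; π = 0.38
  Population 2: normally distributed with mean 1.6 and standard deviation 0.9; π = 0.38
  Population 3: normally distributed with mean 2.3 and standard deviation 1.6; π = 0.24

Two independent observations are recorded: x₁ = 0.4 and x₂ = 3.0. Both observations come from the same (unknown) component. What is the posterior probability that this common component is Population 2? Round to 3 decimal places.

Apply Bayes' rule: the posterior for each component is proportional to its prior times its likelihood at x.
Since both observations come from the same component, the likelihood for component k is f_k(x₁)·f_k(x₂).
  L_1 = [(1/(1.1·√(2π)))·exp(−(0.4−0.8)²/(2·1.1²)) = 0.362675·exp(-0.06612) = 0.339472] × [0.0490827] = 0.0166622
  L_2 = [(1/(0.9·√(2π)))·exp(−(0.4−1.6)²/(2·0.9²)) = 0.443269·exp(-0.88889) = 0.182233] × [0.132198] = 0.0240909
  L_3 = [(1/(1.6·√(2π)))·exp(−(0.4−2.3)²/(2·1.6²)) = 0.249339·exp(-0.70508) = 0.123191] × [0.226583] = 0.0279129
Prior × likelihood for each component:
  w_1·L_1 = 0.38 × 0.0166622 = 0.00633163
  w_2·L_2 = 0.38 × 0.0240909 = 0.00915454
  w_3·L_3 = 0.24 × 0.0279129 = 0.0066991
Sum: 0.00633163 + 0.00915454 + 0.0066991 = 0.0221853
Responsibility of Population 2: 0.00915454 / 0.0221853 ≈ 0.413

0.413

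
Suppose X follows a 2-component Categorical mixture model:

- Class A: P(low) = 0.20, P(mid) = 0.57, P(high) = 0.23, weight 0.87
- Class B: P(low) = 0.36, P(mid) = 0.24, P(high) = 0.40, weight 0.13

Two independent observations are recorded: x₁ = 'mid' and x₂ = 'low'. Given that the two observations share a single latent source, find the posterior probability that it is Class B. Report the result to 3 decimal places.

0.102

Apply Bayes' rule: the posterior for each component is proportional to its prior times its likelihood at x.
Since both observations come from the same component, the likelihood for component k is f_k(x₁)·f_k(x₂).
  f_A = [0.57] × [0.2] = 0.114
  f_B = [0.24] × [0.36] = 0.0864
Prior × likelihood for each component:
  π_A·f_A = 0.87 × 0.114 = 0.09918
  π_B·f_B = 0.13 × 0.0864 = 0.011232
Marginal: 0.09918 + 0.011232 = 0.110412
Responsibility of Class B: 0.011232 / 0.110412 ≈ 0.102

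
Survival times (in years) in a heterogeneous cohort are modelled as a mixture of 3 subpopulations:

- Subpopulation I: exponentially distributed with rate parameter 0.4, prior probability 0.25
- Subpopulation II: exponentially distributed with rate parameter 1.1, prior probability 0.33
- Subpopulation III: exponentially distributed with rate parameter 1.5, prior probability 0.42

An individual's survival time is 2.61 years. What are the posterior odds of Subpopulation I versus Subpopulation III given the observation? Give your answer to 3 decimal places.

Posterior odds = (w_i f_i(x)) / (w_j f_j(x)); the normalising sum cancels.
Exponential densities:
  L_I = 0.140817
  L_II = 0.0623065
  L_III = 0.0299108
0.0352044 / 0.0125625 ≈ 2.802

2.802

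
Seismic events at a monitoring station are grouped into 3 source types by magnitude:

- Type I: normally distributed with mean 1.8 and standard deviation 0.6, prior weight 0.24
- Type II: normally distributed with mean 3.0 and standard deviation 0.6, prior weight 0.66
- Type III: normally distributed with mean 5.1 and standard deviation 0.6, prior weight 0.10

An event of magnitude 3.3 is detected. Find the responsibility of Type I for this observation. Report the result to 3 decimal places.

0.018

P(component k | x) = P(Z=k)·f_k(x) / marginal(x), where marginal(x) = Σ_j P(Z=j)·f_j(x).
Evaluate each component's likelihood at the observed value:
  f_I = 0.0292138
  f_II = 0.586776
  f_III = 0.00738641
Weight by the priors:
  P(Z=I)·f_I = 0.24 × 0.0292138 = 0.00701132
  P(Z=II)·f_II = 0.66 × 0.586776 = 0.387272
  P(Z=III)·f_III = 0.10 × 0.00738641 = 0.000738641
Marginal: 0.00701132 + 0.387272 + 0.000738641 = 0.395022
So the posterior for Type I is 0.00701132 / 0.395022 ≈ 0.018.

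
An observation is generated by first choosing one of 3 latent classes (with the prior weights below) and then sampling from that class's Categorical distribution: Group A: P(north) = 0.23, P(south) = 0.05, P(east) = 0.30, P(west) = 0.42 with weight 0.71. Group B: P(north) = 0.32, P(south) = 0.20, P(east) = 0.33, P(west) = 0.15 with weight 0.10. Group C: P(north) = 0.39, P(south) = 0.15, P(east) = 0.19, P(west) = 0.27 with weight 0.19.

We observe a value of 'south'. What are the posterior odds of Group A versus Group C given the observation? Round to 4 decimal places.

Only the two components matter; the odds are (π_i f_i(x)) / (π_j f_j(x)).
Categorical probabilities:
  p_A = P(south | comp) = 0.05
  p_B = P(south | comp) = 0.20
  p_C = P(south | comp) = 0.15
Odds = (0.71/0.19) × (0.05/0.15) = 3.73684 × 0.333333 ≈ 1.2456

1.2456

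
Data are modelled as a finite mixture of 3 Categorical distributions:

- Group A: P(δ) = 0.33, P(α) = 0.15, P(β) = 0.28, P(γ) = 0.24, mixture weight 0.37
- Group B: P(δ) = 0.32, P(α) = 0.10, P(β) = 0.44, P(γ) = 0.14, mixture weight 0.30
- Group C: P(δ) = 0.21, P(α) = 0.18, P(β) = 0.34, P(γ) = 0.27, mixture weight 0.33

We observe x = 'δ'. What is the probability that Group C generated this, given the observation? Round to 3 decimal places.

Posterior ∝ prior × likelihood, so P(k | x) ∝ π_k f_k(x); normalise over all components.
Categorical probabilities:
  L_A = P(δ | comp) = 0.33
  L_B = P(δ | comp) = 0.32
  L_C = P(δ | comp) = 0.21
Unnormalised posteriors:
  π_A·L_A = 0.37 × 0.33 = 0.1221
  π_B·L_B = 0.30 × 0.32 = 0.096
  π_C·L_C = 0.33 × 0.21 = 0.0693
Denominator: 0.1221 + 0.096 + 0.0693 = 0.2874
So the posterior for Group C is 0.0693 / 0.2874 ≈ 0.241.

0.241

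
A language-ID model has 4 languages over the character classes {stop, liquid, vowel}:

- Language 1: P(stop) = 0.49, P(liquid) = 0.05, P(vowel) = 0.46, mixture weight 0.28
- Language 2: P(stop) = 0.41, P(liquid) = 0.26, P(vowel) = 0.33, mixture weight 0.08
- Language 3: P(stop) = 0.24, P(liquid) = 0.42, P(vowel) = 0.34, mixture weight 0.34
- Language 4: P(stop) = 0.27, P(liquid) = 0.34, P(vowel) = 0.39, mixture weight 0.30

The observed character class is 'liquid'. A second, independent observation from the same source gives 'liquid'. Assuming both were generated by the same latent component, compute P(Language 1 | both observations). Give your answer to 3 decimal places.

Posterior ∝ prior × likelihood, so P(k | x) ∝ w_k f_k(x); normalise over all components.
Since both observations come from the same component, the likelihood for component k is f_k(x₁)·f_k(x₂).
  f_1 = [0.05] × [0.05] = 0.0025
  f_2 = [0.26] × [0.26] = 0.0676
  f_3 = [0.42] × [0.42] = 0.1764
  f_4 = [0.34] × [0.34] = 0.1156
Prior × likelihood for each component:
  w_1·f_1 = 0.28 × 0.0025 = 0.0007
  w_2·f_2 = 0.08 × 0.0676 = 0.005408
  w_3·f_3 = 0.34 × 0.1764 = 0.059976
  w_4·f_4 = 0.30 × 0.1156 = 0.03468
Sum: 0.0007 + 0.005408 + 0.059976 + 0.03468 = 0.100764
So the posterior for Language 1 is 0.0007 / 0.100764 ≈ 0.007.

0.007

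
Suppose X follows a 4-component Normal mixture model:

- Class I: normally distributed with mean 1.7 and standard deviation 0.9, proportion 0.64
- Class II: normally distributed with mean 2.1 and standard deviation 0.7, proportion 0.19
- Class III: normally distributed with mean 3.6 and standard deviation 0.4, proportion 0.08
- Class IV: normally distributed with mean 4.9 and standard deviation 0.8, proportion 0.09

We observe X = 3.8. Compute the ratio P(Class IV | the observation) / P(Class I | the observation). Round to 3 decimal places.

Posterior odds = (π_i f_i(x)) / (π_j f_j(x)); the normalising sum cancels.
Component likelihoods at x = 3.8:
  f_I = (1/(0.9·√(2π)))·exp(−(3.8−1.7)²/(2·0.9²)) = 0.443269·exp(-2.72222) = 0.0291354
  f_II = (1/(0.7·√(2π)))·exp(−(3.8−2.1)²/(2·0.7²)) = 0.569918·exp(-2.94898) = 0.0298598
  f_III = (1/(0.4·√(2π)))·exp(−(3.8−3.6)²/(2·0.4²)) = 0.997356·exp(-0.12500) = 0.880163
  f_IV = (1/(0.8·√(2π)))·exp(−(3.8−4.9)²/(2·0.8²)) = 0.498678·exp(-0.94531) = 0.193765
0.0174389 / 0.0186467 ≈ 0.935

0.935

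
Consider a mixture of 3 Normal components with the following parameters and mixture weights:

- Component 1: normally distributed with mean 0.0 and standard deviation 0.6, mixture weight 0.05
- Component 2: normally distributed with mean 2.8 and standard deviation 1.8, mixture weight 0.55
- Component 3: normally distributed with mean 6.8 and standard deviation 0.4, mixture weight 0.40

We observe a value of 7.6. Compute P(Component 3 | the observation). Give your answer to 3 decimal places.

The responsibility of component k is w_k f_k(x) divided by Σ_j w_j f_j(x).
Normal densities:
  f_1 = 9.60927e-36
  f_2 = 0.0063311
  f_3 = 0.134977
Multiply by the mixture weights:
  w_1·f_1 = 0.05 × 9.60927e-36 = 4.80463e-37
  w_2·f_2 = 0.55 × 0.0063311 = 0.00348211
  w_3·f_3 = 0.40 × 0.134977 = 0.053991
Denominator: 4.80463e-37 + 0.00348211 + 0.053991 = 0.0574731
P(Component 3 | the observation) ≈ 0.939

0.939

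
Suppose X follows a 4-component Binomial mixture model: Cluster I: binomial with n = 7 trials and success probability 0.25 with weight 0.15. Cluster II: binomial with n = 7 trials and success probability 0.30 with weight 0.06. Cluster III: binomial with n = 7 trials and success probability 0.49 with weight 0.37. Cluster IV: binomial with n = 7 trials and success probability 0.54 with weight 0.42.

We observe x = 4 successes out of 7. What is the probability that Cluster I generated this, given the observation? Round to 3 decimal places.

0.037

Apply Bayes' rule: the posterior for each component is proportional to its prior times its likelihood at x.
Evaluate each component's likelihood at the observed value:
  p_I = C(7,4)·0.25^4·0.75^3 = 35·0.00390625·0.421875 = 0.0576782
  p_II = C(7,4)·0.30^4·0.70^3 = 35·0.0081·0.343 = 0.0972405
  p_III = C(7,4)·0.49^4·0.51^3 = 35·0.057648·0.132651 = 0.267647
  p_IV = C(7,4)·0.54^4·0.46^3 = 35·0.0850306·0.097336 = 0.289679
Multiply by the mixture weights:
  π_I·p_I = 0.15 × 0.0576782 = 0.00865173
  π_II·p_II = 0.06 × 0.0972405 = 0.00583443
  π_III·p_III = 0.37 × 0.267647 = 0.0990295
  π_IV·p_IV = 0.42 × 0.289679 = 0.121665
Evidence: 0.00865173 + 0.00583443 + 0.0990295 + 0.121665 = 0.235181
Responsibility of Cluster I: 0.00865173 / 0.235181 ≈ 0.037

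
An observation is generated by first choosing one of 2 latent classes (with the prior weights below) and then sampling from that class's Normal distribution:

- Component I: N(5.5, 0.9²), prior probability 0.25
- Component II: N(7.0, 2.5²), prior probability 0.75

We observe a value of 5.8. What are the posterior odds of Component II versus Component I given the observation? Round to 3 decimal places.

Only the two components matter; the odds are (π_i f_i(x)) / (π_j f_j(x)).
Normal densities:
  L_I = (1/(0.9·√(2π)))·exp(−(5.8−5.5)²/(2·0.9²)) = 0.443269·exp(-0.05556) = 0.419315
  L_II = (1/(2.5·√(2π)))·exp(−(5.8−7.0)²/(2·2.5²)) = 0.159577·exp(-0.11520) = 0.142213
0.10666 / 0.104829 ≈ 1.017

1.017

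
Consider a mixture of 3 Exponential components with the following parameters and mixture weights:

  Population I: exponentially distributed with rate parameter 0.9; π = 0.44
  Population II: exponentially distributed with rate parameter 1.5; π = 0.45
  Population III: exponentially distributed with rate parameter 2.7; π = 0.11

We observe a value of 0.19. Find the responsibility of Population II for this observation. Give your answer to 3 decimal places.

0.498

Posterior ∝ prior × likelihood, so P(k | x) ∝ P(Z=k) f_k(x); normalise over all components.
Exponential densities:
  f_I = 0.758539
  f_II = 1.12802
  f_III = 1.61648
Multiply by the mixture weights:
  P(Z=I)·f_I = 0.44 × 0.758539 = 0.333757
  P(Z=II)·f_II = 0.45 × 1.12802 = 0.50761
  P(Z=III)·f_III = 0.11 × 1.61648 = 0.177813
Sum: 0.333757 + 0.50761 + 0.177813 = 1.01918
P(Population II | the observation) ≈ 0.498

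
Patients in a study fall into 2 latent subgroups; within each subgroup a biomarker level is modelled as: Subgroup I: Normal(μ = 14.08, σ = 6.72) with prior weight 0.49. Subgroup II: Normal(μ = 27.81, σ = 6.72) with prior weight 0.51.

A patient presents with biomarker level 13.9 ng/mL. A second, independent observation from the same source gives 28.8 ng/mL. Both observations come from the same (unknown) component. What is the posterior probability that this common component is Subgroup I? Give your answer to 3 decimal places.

0.429

P(component k | x) = π_k·f_k(x) / marginal(x), where marginal(x) = Σ_j π_j·f_j(x).
Since both observations come from the same component, the likelihood for component k is f_k(x₁)·f_k(x₂).
  p_I = [(1/(6.72·√(2π)))·exp(−(13.9−14.08)²/(2·6.72²)) = 0.059366·exp(-0.00036) = 0.0593451] × [0.00539049] = 0.000319899
  p_II = [(1/(6.72·√(2π)))·exp(−(13.9−27.81)²/(2·6.72²)) = 0.059366·exp(-2.14233) = 0.00696851] × [0.0587257] = 0.000409231
Multiply by the mixture weights:
  π_I·p_I = 0.49 × 0.000319899 = 0.000156751
  π_II·p_II = 0.51 × 0.000409231 = 0.000208708
Normaliser: 0.000156751 + 0.000208708 = 0.000365458
P(Subgroup I | x₁, x₂) = 0.000156751 / 0.000365458 ≈ 0.429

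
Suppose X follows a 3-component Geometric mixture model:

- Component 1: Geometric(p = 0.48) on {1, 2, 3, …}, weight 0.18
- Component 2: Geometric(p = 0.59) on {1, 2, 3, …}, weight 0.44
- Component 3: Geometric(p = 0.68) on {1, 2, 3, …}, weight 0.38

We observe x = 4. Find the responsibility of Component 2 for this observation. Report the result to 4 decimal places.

0.4646

By Bayes' theorem, P(k | x) = π_k f_k(x) / Σ_j π_j f_j(x).
Geometric probabilities:
  f_1 = 0.48·(1−0.48)^3 = 0.48·0.140608 = 0.0674918
  f_2 = 0.59·(1−0.59)^3 = 0.59·0.068921 = 0.0406634
  f_3 = 0.68·(1−0.68)^3 = 0.68·0.032768 = 0.0222822
Weight by the priors:
  π_1·f_1 = 0.18 × 0.0674918 = 0.0121485
  π_2·f_2 = 0.44 × 0.0406634 = 0.0178919
  π_3·f_3 = 0.38 × 0.0222822 = 0.00846725
Evidence: 0.0121485 + 0.0178919 + 0.00846725 = 0.0385077
Responsibility of Component 2: 0.0178919 / 0.0385077 ≈ 0.4646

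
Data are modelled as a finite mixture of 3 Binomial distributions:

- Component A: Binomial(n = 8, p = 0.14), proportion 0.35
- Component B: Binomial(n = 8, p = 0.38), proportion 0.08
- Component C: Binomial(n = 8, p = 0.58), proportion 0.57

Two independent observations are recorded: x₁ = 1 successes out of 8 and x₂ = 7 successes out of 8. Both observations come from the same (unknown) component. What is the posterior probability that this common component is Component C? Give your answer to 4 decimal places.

0.9012

Apply Bayes' rule: the posterior for each component is proportional to its prior times its likelihood at x.
Since both observations come from the same component, the likelihood for component k is f_k(x₁)·f_k(x₂).
  L_A = [C(8,1)·0.14^1·0.86^7 = 8·0.14·0.347928 = 0.389679] × [7.25245e-06] = 2.82613e-06
  L_B = [C(8,1)·0.38^1·0.62^7 = 8·0.38·0.0352161 = 0.107057] × [0.00567501] = 0.00060755
  L_C = [C(8,1)·0.58^1·0.42^7 = 8·0.58·0.00230539 = 0.010697] × [0.0741883] = 0.000793594
Prior × likelihood for each component:
  w_A·L_A = 0.35 × 2.82613e-06 = 9.89145e-07
  w_B·L_B = 0.08 × 0.00060755 = 4.8604e-05
  w_C·L_C = 0.57 × 0.000793594 = 0.000452348
Denominator: 9.89145e-07 + 4.8604e-05 + 0.000452348 = 0.000501942
Responsibility of Component C: 0.000452348 / 0.000501942 ≈ 0.9012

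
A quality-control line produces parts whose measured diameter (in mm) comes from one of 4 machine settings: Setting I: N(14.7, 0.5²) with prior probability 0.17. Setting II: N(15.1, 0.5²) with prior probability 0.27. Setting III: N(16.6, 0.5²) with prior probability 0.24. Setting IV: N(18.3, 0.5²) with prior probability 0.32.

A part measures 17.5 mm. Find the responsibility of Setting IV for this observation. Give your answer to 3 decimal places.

0.652

Apply Bayes' rule: the posterior for each component is proportional to its prior times its likelihood at x.
Normal densities:
  p_I = 1.23652e-07
  p_II = 7.9226e-06
  p_III = 0.1579
  p_IV = 0.221842
Prior × likelihood for each component:
  P(Z=I)·p_I = 0.17 × 1.23652e-07 = 2.10209e-08
  P(Z=II)·p_II = 0.27 × 7.9226e-06 = 2.1391e-06
  P(Z=III)·p_III = 0.24 × 0.1579 = 0.0378961
  P(Z=IV)·p_IV = 0.32 × 0.221842 = 0.0709893
Normaliser: 2.10209e-08 + 2.1391e-06 + 0.0378961 + 0.0709893 = 0.108888
So the posterior for Setting IV is 0.0709893 / 0.108888 ≈ 0.652.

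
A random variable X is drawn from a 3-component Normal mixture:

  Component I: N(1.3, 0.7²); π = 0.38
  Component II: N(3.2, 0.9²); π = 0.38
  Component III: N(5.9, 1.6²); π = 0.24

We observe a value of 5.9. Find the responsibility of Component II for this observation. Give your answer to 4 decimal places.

The responsibility of component k is π_k f_k(x) divided by Σ_j π_j f_j(x).
Evaluate each component's likelihood at the observed value:
  p_I = (1/(0.7·√(2π)))·exp(−(5.9−1.3)²/(2·0.7²)) = 0.569918·exp(-21.59184) = 2.39109e-10
  p_II = (1/(0.9·√(2π)))·exp(−(5.9−3.2)²/(2·0.9²)) = 0.443269·exp(-4.50000) = 0.00492428
  p_III = (1/(1.6·√(2π)))·exp(−(5.9−5.9)²/(2·1.6²)) = 0.249339·exp(-0.00000) = 0.249339
Multiply by the mixture weights:
  π_I·p_I = 0.38 × 2.39109e-10 = 9.08615e-11
  π_II·p_II = 0.38 × 0.00492428 = 0.00187122
  π_III·p_III = 0.24 × 0.249339 = 0.0598413
Denominator: 9.08615e-11 + 0.00187122 + 0.0598413 = 0.0617126
P(Component II | x) ≈ 0.0303

0.0303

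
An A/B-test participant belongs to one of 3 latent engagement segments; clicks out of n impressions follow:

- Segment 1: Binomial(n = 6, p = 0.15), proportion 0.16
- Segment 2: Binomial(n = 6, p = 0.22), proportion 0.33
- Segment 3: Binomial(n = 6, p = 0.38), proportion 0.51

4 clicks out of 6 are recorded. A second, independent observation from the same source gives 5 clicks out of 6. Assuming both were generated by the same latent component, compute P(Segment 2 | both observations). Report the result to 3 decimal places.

By Bayes' theorem, P(k | x) = π_k f_k(x) / Σ_j π_j f_j(x).
Since both observations come from the same component, the likelihood for component k is f_k(x₁)·f_k(x₂).
  p_1 = [0.00548648] × [0.000387281] = 2.12481e-06
  p_2 = [0.0213782] × [0.0024119] = 5.15621e-05
  p_3 = [0.120229] × [0.0294755] = 0.00354381
Weight by the priors:
  π_1·p_1 = 0.16 × 2.12481e-06 = 3.3997e-07
  π_2·p_2 = 0.33 × 5.15621e-05 = 1.70155e-05
  π_3·p_3 = 0.51 × 0.00354381 = 0.00180734
Denominator: 3.3997e-07 + 1.70155e-05 + 0.00180734 = 0.0018247
So the posterior for Segment 2 is 1.70155e-05 / 0.0018247 ≈ 0.009.

0.009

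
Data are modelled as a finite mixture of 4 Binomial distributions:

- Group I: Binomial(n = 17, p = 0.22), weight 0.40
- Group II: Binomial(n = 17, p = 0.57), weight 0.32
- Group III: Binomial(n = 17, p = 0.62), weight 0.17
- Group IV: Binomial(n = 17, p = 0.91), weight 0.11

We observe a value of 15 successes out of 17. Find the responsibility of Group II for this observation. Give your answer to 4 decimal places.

Apply Bayes' rule: the posterior for each component is proportional to its prior times its likelihood at x.
Binomial probabilities:
  p_I = 1.13258e-08
  p_II = 0.00547771
  p_III = 0.0151002
  p_IV = 0.267698
Multiply by the mixture weights:
  P(Z=I)·p_I = 0.40 × 1.13258e-08 = 4.53031e-09
  P(Z=II)·p_II = 0.32 × 0.00547771 = 0.00175287
  P(Z=III)·p_III = 0.17 × 0.0151002 = 0.00256703
  P(Z=IV)·p_IV = 0.11 × 0.267698 = 0.0294468
Marginal: 4.53031e-09 + 0.00175287 + 0.00256703 + 0.0294468 = 0.0337667
So the posterior for Group II is 0.00175287 / 0.0337667 ≈ 0.0519.

0.0519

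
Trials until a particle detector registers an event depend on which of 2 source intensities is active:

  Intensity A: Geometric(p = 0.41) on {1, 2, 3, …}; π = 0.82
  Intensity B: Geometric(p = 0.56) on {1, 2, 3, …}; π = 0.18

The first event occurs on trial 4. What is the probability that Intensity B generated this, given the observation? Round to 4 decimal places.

Apply Bayes' rule: the posterior for each component is proportional to its prior times its likelihood at x.
Geometric probabilities:
  f_A = 0.0842054
  f_B = 0.047703
Weight by the priors:
  P(Z=A)·f_A = 0.82 × 0.0842054 = 0.0690484
  P(Z=B)·f_B = 0.18 × 0.047703 = 0.00858655
Marginal: 0.0690484 + 0.00858655 = 0.077635
P(Intensity B | 4) ≈ 0.1106

0.1106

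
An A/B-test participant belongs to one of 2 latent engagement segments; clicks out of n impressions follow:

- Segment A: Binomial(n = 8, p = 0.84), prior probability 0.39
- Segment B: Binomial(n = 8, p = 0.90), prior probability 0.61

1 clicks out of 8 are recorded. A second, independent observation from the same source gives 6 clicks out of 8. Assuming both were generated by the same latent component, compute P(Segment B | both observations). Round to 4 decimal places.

P(component k | x) = w_k·f_k(x) / marginal(x), where marginal(x) = Σ_j w_j·f_j(x).
Since both observations come from the same component, the likelihood for component k is f_k(x₁)·f_k(x₂).
  f_A = [1.80389e-05] × [0.25181] = 4.54237e-06
  f_B = [7.2e-07] × [0.148803] = 1.07139e-07
Prior × likelihood for each component:
  w_A·f_A = 0.39 × 4.54237e-06 = 1.77153e-06
  w_B·f_B = 0.61 × 1.07139e-07 = 6.53545e-08
Normaliser: 1.77153e-06 + 6.53545e-08 = 1.83688e-06
Responsibility of Segment B: 6.53545e-08 / 1.83688e-06 ≈ 0.0356

0.0356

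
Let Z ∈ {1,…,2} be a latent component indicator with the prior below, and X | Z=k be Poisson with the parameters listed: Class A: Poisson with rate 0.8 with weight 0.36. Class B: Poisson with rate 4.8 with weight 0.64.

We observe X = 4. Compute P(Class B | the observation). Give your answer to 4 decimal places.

0.9769

By Bayes' theorem, P(k | x) = w_k f_k(x) / Σ_j w_j f_j(x).
Evaluate each component's likelihood at the observed value:
  f_A = e^(−0.8)·0.8^4/4! = 0.00766855
  f_B = e^(−4.8)·4.8^4/4! = 0.182029
Unnormalised posteriors:
  w_A·f_A = 0.36 × 0.00766855 = 0.00276068
  w_B·f_B = 0.64 × 0.182029 = 0.116498
Marginal: 0.00276068 + 0.116498 = 0.119259
P(Class B | 4) = 0.116498 / 0.119259 ≈ 0.9769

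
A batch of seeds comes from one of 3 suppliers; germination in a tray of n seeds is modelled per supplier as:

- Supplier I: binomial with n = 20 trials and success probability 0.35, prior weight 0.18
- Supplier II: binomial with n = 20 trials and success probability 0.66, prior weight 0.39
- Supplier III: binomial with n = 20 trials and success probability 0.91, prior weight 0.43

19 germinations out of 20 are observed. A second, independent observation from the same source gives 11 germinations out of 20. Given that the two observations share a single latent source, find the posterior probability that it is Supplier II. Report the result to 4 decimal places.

0.9723

By Bayes' theorem, P(k | x) = w_k f_k(x) / Σ_j w_j f_j(x).
Since both observations come from the same component, the likelihood for component k is f_k(x₁)·f_k(x₂).
  L_I = [C(20,19)·0.35^19·0.65^1 = 20·2.17417e-09·0.65 = 2.82642e-08] × [0.0335873] = 9.49316e-10
  L_II = [C(20,19)·0.66^19·0.34^1 = 20·0.000372679·0.34 = 0.00253422] × [0.10556] = 0.000267512
  L_III = [C(20,19)·0.91^19·0.09^1 = 20·0.166643·0.09 = 0.299957] × [2.30592e-05] = 6.91676e-06
Multiply by the mixture weights:
  w_I·L_I = 0.18 × 9.49316e-10 = 1.70877e-10
  w_II·L_II = 0.39 × 0.000267512 = 0.00010433
  w_III·L_III = 0.43 × 6.91676e-06 = 2.97421e-06
Sum: 1.70877e-10 + 0.00010433 + 2.97421e-06 = 0.000107304
Responsibility of Supplier II: 0.00010433 / 0.000107304 ≈ 0.9723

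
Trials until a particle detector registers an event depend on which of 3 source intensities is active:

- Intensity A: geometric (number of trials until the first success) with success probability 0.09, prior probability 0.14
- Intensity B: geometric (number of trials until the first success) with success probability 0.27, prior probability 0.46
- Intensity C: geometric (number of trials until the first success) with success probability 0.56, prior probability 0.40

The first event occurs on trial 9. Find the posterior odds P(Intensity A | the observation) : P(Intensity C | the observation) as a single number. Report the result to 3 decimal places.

Posterior odds = (π_i f_i(x)) / (π_j f_j(x)); the normalising sum cancels.
Component likelihoods at x = 9:
  f_A = 0.0423227
  f_B = 0.0217744
  f_C = 0.000786701
0.00592518 / 0.00031468 ≈ 18.829

18.829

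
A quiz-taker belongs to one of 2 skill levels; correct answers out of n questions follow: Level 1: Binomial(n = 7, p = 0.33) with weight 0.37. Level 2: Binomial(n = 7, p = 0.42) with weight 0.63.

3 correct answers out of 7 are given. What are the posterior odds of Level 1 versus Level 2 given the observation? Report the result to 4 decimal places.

0.5073

The posterior odds equal the prior odds times the likelihood ratio: (π_i/π_j)·(f_i(x)/f_j(x)).
Binomial probabilities:
  f_1 = C(7,3)·0.33^3·0.67^4 = 35·0.035937·0.201511 = 0.25346
  f_2 = C(7,3)·0.42^3·0.58^4 = 35·0.074088·0.113165 = 0.293446
0.0937801 / 0.184871 ≈ 0.5073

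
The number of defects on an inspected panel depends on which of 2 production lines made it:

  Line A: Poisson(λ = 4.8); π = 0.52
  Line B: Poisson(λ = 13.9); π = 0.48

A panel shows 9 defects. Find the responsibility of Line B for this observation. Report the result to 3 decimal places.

By Bayes' theorem, P(k | x) = π_k f_k(x) / Σ_j π_j f_j(x).
Component likelihoods at x = 9 defects:
  p_A = e^(−4.8)·4.8^9/9! = 0.0306757
  p_B = e^(−13.9)·13.9^9/9! = 0.0490543
Unnormalised posteriors:
  π_A·p_A = 0.52 × 0.0306757 = 0.0159514
  π_B·p_B = 0.48 × 0.0490543 = 0.0235461
Evidence: 0.0159514 + 0.0235461 = 0.0394974
So the posterior for Line B is 0.0235461 / 0.0394974 ≈ 0.596.

0.596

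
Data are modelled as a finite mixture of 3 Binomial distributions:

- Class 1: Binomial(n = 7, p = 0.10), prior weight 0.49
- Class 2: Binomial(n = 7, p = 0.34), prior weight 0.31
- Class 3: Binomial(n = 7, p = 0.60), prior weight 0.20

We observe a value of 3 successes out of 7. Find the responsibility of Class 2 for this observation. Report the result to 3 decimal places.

0.618

Apply Bayes' rule: the posterior for each component is proportional to its prior times its likelihood at x.
Binomial probabilities:
  L_1 = C(7,3)·0.10^3·0.90^4 = 35·0.001·0.6561 = 0.0229635
  L_2 = C(7,3)·0.34^3·0.66^4 = 35·0.039304·0.189747 = 0.261024
  L_3 = C(7,3)·0.60^3·0.40^4 = 35·0.216·0.0256 = 0.193536
Multiply by the mixture weights:
  π_1·L_1 = 0.49 × 0.0229635 = 0.0112521
  π_2·L_2 = 0.31 × 0.261024 = 0.0809175
  π_3·L_3 = 0.20 × 0.193536 = 0.0387072
Marginal: 0.0112521 + 0.0809175 + 0.0387072 = 0.130877
P(Class 2 | the observation) = 0.0809175 / 0.130877 ≈ 0.618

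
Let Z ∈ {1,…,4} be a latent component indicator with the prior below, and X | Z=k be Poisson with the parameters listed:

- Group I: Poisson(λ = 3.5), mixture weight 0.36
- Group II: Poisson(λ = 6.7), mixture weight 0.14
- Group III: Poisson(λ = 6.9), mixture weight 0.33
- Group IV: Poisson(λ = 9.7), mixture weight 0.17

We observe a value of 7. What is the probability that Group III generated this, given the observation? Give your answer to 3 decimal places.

Posterior ∝ prior × likelihood, so P(k | x) ∝ π_k f_k(x); normalise over all components.
Poisson probabilities:
  L_I = e^(−3.5)·3.5^7/7! = 0.0385492
  L_II = e^(−6.7)·6.7^7/7! = 0.14802
  L_III = e^(−6.9)·6.9^7/7! = 0.148895
  L_IV = e^(−9.7)·9.7^7/7! = 0.0982461
Multiply by the mixture weights:
  π_I·L_I = 0.36 × 0.0385492 = 0.0138777
  π_II·L_II = 0.14 × 0.14802 = 0.0207228
  π_III·L_III = 0.33 × 0.148895 = 0.0491355
  π_IV·L_IV = 0.17 × 0.0982461 = 0.0167018
Evidence: 0.0138777 + 0.0207228 + 0.0491355 + 0.0167018 = 0.100438
P(Group III | x) = 0.0491355 / 0.100438 ≈ 0.489

0.489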